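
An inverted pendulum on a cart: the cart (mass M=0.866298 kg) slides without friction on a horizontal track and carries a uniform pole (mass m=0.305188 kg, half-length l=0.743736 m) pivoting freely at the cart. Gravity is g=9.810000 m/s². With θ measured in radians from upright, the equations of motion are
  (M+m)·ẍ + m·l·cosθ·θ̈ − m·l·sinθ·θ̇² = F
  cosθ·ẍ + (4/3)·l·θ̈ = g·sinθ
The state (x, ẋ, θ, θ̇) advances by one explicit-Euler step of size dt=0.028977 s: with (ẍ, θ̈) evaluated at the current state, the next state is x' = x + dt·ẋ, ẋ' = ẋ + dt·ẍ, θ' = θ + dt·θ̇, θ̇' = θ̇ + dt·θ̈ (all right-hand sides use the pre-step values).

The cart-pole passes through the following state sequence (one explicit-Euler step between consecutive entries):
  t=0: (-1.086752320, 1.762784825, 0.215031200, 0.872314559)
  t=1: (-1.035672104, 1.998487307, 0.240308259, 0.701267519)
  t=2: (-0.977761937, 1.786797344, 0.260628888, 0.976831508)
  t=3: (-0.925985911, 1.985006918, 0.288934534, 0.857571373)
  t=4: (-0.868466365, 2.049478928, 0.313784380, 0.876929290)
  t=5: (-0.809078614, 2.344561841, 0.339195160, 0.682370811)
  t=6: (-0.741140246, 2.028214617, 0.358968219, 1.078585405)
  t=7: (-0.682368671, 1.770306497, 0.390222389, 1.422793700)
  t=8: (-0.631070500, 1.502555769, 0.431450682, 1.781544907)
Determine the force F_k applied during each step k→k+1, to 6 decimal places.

F_0 = 8.183188 N
F_1 = -6.488306 N
F_2 = 7.054806 N
F_3 = 2.704267 N
F_4 = 10.426195 N
F_5 = -9.897744 N
F_6 = -7.995153 N
F_7 = -8.400571 N

step 0→1:
  ẍ = (ẋ'−ẋ)/dt = (1.998487307−1.762784825)/0.028977 = 8.134123
  θ̈ = (θ̇'−θ̇)/dt = (0.701267519−0.872314559)/0.028977 = -5.902855
  sinθ=0.213378, cosθ=0.976970
  F = (M+m)·ẍ + m·l·cosθ·θ̈ − m·l·sinθ·θ̇² = 9.529011 + -1.308969 − 0.036854 = 8.183188
step 1→2:
  ẍ = (ẋ'−ẋ)/dt = (1.786797344−1.998487307)/0.028977 = -7.305448
  θ̈ = (θ̇'−θ̇)/dt = (0.976831508−0.701267519)/0.028977 = 9.509749
  sinθ=0.238002, cosθ=0.971265
  F = (M+m)·ẍ + m·l·cosθ·θ̈ − m·l·sinθ·θ̇² = -8.558230 + 2.096490 − 0.026567 = -6.488306
step 2→3:
  ẍ = (ẋ'−ẋ)/dt = (1.985006918−1.786797344)/0.028977 = 6.840238
  θ̈ = (θ̇'−θ̇)/dt = (0.857571373−0.976831508)/0.028977 = -4.115683
  sinθ=0.257688, cosθ=0.966228
  F = (M+m)·ẍ + m·l·cosθ·θ̈ − m·l·sinθ·θ̇² = 8.013243 + -0.902626 − 0.055811 = 7.054806
step 3→4:
  ẍ = (ẋ'−ẋ)/dt = (2.049478928−1.985006918)/0.028977 = 2.224937
  θ̈ = (θ̇'−θ̇)/dt = (0.876929290−0.857571373)/0.028977 = 0.668044
  sinθ=0.284931, cosθ=0.958548
  F = (M+m)·ẍ + m·l·cosθ·θ̈ − m·l·sinθ·θ̇² = 2.606483 + 0.145347 − 0.047563 = 2.704267
step 4→5:
  ẍ = (ẋ'−ẋ)/dt = (2.344561841−2.049478928)/0.028977 = 10.183349
  θ̈ = (θ̇'−θ̇)/dt = (0.682370811−0.876929290)/0.028977 = -6.714238
  sinθ=0.308660, cosθ=0.951172
  F = (M+m)·ẍ + m·l·cosθ·θ̈ − m·l·sinθ·θ̇² = 11.929651 + -1.449580 − 0.053876 = 10.426195
step 5→6:
  ẍ = (ẋ'−ẋ)/dt = (2.028214617−2.344561841)/0.028977 = -10.917183
  θ̈ = (θ̇'−θ̇)/dt = (1.078585405−0.682370811)/0.028977 = 13.673417
  sinθ=0.332728, cosθ=0.943023
  F = (M+m)·ẍ + m·l·cosθ·θ̈ − m·l·sinθ·θ̇² = -12.789328 + 2.926749 − 0.035165 = -9.897744
step 6→7:
  ẍ = (ẋ'−ẋ)/dt = (1.770306497−2.028214617)/0.028977 = -8.900442
  θ̈ = (θ̇'−θ̇)/dt = (1.422793700−1.078585405)/0.028977 = 11.878673
  sinθ=0.351308, cosθ=0.936260
  F = (M+m)·ẍ + m·l·cosθ·θ̈ − m·l·sinθ·θ̇² = -10.426744 + 2.524356 − 0.092765 = -7.995153
step 7→8:
  ẍ = (ẋ'−ẋ)/dt = (1.502555769−1.770306497)/0.028977 = -9.240112
  θ̈ = (θ̇'−θ̇)/dt = (1.781544907−1.422793700)/0.028977 = 12.380550
  sinθ=0.380394, cosθ=0.924824
  F = (M+m)·ẍ + m·l·cosθ·θ̈ − m·l·sinθ·θ̇² = -10.824662 + 2.598876 − 0.174785 = -8.400571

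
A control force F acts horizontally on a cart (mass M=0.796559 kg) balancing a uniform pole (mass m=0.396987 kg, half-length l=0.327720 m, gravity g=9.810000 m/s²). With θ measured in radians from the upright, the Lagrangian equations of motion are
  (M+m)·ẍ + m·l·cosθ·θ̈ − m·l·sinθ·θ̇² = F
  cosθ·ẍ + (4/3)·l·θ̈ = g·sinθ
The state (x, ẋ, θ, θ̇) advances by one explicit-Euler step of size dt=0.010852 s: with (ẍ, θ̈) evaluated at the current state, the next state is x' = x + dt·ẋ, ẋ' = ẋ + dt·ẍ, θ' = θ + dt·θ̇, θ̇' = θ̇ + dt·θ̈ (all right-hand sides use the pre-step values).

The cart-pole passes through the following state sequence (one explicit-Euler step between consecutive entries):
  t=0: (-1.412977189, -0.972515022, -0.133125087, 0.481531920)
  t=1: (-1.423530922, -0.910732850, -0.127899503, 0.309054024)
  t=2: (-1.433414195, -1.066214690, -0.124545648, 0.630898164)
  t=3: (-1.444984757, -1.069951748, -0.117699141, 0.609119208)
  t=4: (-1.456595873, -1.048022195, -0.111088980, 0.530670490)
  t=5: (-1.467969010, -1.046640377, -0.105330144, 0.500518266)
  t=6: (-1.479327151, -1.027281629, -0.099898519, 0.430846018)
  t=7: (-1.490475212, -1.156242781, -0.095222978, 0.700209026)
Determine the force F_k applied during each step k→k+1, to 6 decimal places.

F_0 = 4.749575 N
F_1 = -13.271971 N
F_2 = -0.663661 N
F_3 = 1.483582 N
F_4 = -0.203216 N
F_5 = 1.301933 N
F_6 = -10.968058 N

step 0→1:
  ẍ = (ẋ'−ẋ)/dt = (-0.910732850−-0.972515022)/0.010852 = 5.693160
  θ̈ = (θ̇'−θ̇)/dt = (0.309054024−0.481531920)/0.010852 = -15.893651
  sinθ=-0.132732, cosθ=0.991152
  F = (M+m)·ẍ + m·l·cosθ·θ̈ − m·l·sinθ·θ̇² = 6.795048 + -2.049477 − -0.004004 = 4.749575
step 1→2:
  ẍ = (ẋ'−ẋ)/dt = (-1.066214690−-0.910732850)/0.010852 = -14.327482
  θ̈ = (θ̇'−θ̇)/dt = (0.630898164−0.309054024)/0.010852 = 29.657588
  sinθ=-0.127551, cosθ=0.991832
  F = (M+m)·ẍ + m·l·cosθ·θ̈ − m·l·sinθ·θ̇² = -17.100509 + 3.826953 − -0.001585 = -13.271971
step 2→3:
  ẍ = (ẋ'−ẋ)/dt = (-1.069951748−-1.066214690)/0.010852 = -0.344366
  θ̈ = (θ̇'−θ̇)/dt = (0.609119208−0.630898164)/0.010852 = -2.006907
  sinθ=-0.124224, cosθ=0.992254
  F = (M+m)·ẍ + m·l·cosθ·θ̈ − m·l·sinθ·θ̇² = -0.411016 + -0.259077 − -0.006433 = -0.663661
step 3→4:
  ẍ = (ẋ'−ẋ)/dt = (-1.048022195−-1.069951748)/0.010852 = 2.020785
  θ̈ = (θ̇'−θ̇)/dt = (0.530670490−0.609119208)/0.010852 = -7.228964
  sinθ=-0.117428, cosθ=0.993081
  F = (M+m)·ẍ + m·l·cosθ·θ̈ − m·l·sinθ·θ̇² = 2.411899 + -0.933986 − -0.005668 = 1.483582
step 4→5:
  ẍ = (ẋ'−ẋ)/dt = (-1.046640377−-1.048022195)/0.010852 = 0.127333
  θ̈ = (θ̇'−θ̇)/dt = (0.500518266−0.530670490)/0.010852 = -2.778495
  sinθ=-0.110861, cosθ=0.993836
  F = (M+m)·ẍ + m·l·cosθ·θ̈ − m·l·sinθ·θ̇² = 0.151978 + -0.359256 − -0.004062 = -0.203216
step 5→6:
  ẍ = (ẋ'−ẋ)/dt = (-1.027281629−-1.046640377)/0.010852 = 1.783887
  θ̈ = (θ̇'−θ̇)/dt = (0.430846018−0.500518266)/0.010852 = -6.420222
  sinθ=-0.105135, cosθ=0.994458
  F = (M+m)·ẍ + m·l·cosθ·θ̈ − m·l·sinθ·θ̇² = 2.129152 + -0.830645 − -0.003427 = 1.301933
step 6→7:
  ẍ = (ẋ'−ẋ)/dt = (-1.156242781−-1.027281629)/0.010852 = -11.883630
  θ̈ = (θ̇'−θ̇)/dt = (0.700209026−0.430846018)/0.010852 = 24.821508
  sinθ=-0.099732, cosθ=0.995014
  F = (M+m)·ẍ + m·l·cosθ·θ̈ − m·l·sinθ·θ̇² = -14.183659 + 3.213192 − -0.002409 = -10.968058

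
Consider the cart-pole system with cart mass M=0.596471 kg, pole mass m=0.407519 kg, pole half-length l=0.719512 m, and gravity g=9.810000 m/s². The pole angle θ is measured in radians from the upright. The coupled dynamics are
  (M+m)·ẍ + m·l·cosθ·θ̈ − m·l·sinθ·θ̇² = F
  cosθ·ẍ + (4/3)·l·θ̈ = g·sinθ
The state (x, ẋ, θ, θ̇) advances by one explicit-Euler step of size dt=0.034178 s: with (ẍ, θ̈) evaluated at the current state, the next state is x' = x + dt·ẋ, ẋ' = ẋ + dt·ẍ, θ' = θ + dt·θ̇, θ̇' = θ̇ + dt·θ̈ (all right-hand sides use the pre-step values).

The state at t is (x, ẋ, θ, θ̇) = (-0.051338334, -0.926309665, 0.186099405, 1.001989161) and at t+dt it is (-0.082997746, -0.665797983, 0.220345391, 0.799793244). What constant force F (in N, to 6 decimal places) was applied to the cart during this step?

ẍ = (ẋ'−ẋ)/dt = (-0.665797983−-0.926309665)/0.034178 = 7.622204
θ̈ = (θ̇'−θ̇)/dt = (0.799793244−1.001989161)/0.034178 = -5.915967
sinθ=0.185027, cosθ=0.982733
F = (M+m)·ẍ + m·l·cosθ·θ̈ − m·l·sinθ·θ̇² = 7.652616 + -1.704698 − 0.054469 = 5.893450

F = 5.893450 N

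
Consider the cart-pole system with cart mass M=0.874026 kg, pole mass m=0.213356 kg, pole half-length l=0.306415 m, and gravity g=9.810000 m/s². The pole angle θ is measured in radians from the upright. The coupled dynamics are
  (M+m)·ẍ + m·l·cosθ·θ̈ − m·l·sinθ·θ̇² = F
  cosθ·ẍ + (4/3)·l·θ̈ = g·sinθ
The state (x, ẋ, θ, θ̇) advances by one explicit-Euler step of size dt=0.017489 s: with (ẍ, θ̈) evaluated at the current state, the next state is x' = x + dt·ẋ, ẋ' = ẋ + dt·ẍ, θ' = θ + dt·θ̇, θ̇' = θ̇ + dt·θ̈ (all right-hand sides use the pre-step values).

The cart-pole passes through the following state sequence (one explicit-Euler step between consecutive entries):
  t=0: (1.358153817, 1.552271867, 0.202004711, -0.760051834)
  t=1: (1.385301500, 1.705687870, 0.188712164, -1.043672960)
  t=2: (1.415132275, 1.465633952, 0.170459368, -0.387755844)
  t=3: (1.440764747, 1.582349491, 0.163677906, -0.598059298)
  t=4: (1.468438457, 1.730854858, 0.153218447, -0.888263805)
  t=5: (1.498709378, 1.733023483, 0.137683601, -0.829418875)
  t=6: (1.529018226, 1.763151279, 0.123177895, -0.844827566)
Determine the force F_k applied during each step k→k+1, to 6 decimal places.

step 0→1:
  ẍ = (ẋ'−ẋ)/dt = (1.705687870−1.552271867)/0.017489 = 8.772143
  θ̈ = (θ̇'−θ̇)/dt = (-1.043672960−-0.760051834)/0.017489 = -16.217115
  sinθ=0.200634, cosθ=0.979666
  F = (M+m)·ẍ + m·l·cosθ·θ̈ − m·l·sinθ·θ̇² = 9.538670 + -1.038644 − 0.007577 = 8.492449
step 1→2:
  ẍ = (ẋ'−ẋ)/dt = (1.465633952−1.705687870)/0.017489 = -13.725994
  θ̈ = (θ̇'−θ̇)/dt = (-0.387755844−-1.043672960)/0.017489 = 37.504552
  sinθ=0.187594, cosθ=0.982247
  F = (M+m)·ẍ + m·l·cosθ·θ̈ − m·l·sinθ·θ̇² = -14.925399 + 2.408349 − 0.013359 = -12.530409
step 2→3:
  ẍ = (ẋ'−ẋ)/dt = (1.582349491−1.465633952)/0.017489 = 6.673654
  θ̈ = (θ̇'−θ̇)/dt = (-0.598059298−-0.387755844)/0.017489 = -12.024899
  sinθ=0.169635, cosθ=0.985507
  F = (M+m)·ẍ + m·l·cosθ·θ̈ − m·l·sinθ·θ̇² = 7.256811 + -0.774740 − 0.001667 = 6.480404
step 3→4:
  ẍ = (ẋ'−ẋ)/dt = (1.730854858−1.582349491)/0.017489 = 8.491358
  θ̈ = (θ̇'−θ̇)/dt = (-0.888263805−-0.598059298)/0.017489 = -16.593545
  sinθ=0.162948, cosθ=0.986635
  F = (M+m)·ẍ + m·l·cosθ·θ̈ − m·l·sinθ·θ̇² = 9.233350 + -1.070312 − 0.003810 = 8.159228
step 4→5:
  ẍ = (ẋ'−ẋ)/dt = (1.733023483−1.730854858)/0.017489 = 0.123999
  θ̈ = (θ̇'−θ̇)/dt = (-0.829418875−-0.888263805)/0.017489 = 3.364682
  sinθ=0.152620, cosθ=0.988285
  F = (M+m)·ẍ + m·l·cosθ·θ̈ − m·l·sinθ·θ̇² = 0.134835 + 0.217391 − 0.007872 = 0.344353
step 5→6:
  ẍ = (ẋ'−ẋ)/dt = (1.763151279−1.733023483)/0.017489 = 1.722671
  θ̈ = (θ̇'−θ̇)/dt = (-0.844827566−-0.829418875)/0.017489 = -0.881050
  sinθ=0.137249, cosθ=0.990537
  F = (M+m)·ẍ + m·l·cosθ·θ̈ − m·l·sinθ·θ̇² = 1.873202 + -0.057054 − 0.006173 = 1.809975

F_0 = 8.492449 N
F_1 = -12.530409 N
F_2 = 6.480404 N
F_3 = 8.159228 N
F_4 = 0.344353 N
F_5 = 1.809975 N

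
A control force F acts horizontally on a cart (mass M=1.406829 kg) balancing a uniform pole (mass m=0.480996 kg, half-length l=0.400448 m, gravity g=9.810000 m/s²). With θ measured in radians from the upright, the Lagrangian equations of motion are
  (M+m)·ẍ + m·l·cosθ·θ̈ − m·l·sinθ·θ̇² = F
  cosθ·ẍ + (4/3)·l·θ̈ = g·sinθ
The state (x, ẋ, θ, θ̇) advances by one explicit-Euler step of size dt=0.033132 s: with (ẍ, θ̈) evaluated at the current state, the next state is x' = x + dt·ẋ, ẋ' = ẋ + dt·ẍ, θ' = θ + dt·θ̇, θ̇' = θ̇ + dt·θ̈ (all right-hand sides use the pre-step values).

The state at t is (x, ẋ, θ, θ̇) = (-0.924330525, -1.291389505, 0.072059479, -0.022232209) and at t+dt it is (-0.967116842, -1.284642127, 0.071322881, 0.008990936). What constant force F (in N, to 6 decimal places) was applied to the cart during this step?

F = 0.565497 N

ẍ = (ẋ'−ẋ)/dt = (-1.284642127−-1.291389505)/0.033132 = 0.203651
θ̈ = (θ̇'−θ̇)/dt = (0.008990936−-0.022232209)/0.033132 = 0.942386
sinθ=0.071997, cosθ=0.997405
F = (M+m)·ẍ + m·l·cosθ·θ̈ − m·l·sinθ·θ̇² = 0.384458 + 0.181046 − 0.000007 = 0.565497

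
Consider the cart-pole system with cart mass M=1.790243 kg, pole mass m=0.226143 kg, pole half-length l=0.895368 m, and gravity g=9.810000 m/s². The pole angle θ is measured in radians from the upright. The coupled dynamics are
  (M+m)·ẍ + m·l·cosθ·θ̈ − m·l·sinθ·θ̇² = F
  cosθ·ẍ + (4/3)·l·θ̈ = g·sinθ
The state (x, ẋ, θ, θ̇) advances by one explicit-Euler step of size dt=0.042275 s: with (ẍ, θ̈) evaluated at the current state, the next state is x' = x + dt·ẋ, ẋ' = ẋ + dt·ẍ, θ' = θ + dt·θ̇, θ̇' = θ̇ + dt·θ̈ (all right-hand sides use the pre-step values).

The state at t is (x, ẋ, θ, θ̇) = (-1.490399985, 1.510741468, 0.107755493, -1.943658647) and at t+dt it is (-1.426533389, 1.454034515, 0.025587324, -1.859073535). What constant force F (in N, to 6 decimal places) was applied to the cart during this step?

F = -2.384231 N

ẍ = (ẋ'−ẋ)/dt = (1.454034515−1.510741468)/0.042275 = -1.341383
θ̈ = (θ̇'−θ̇)/dt = (-1.859073535−-1.943658647)/0.042275 = 2.000831
sinθ=0.107547, cosθ=0.994200
F = (M+m)·ẍ + m·l·cosθ·θ̈ − m·l·sinθ·θ̇² = -2.704745 + 0.402781 − 0.082267 = -2.384231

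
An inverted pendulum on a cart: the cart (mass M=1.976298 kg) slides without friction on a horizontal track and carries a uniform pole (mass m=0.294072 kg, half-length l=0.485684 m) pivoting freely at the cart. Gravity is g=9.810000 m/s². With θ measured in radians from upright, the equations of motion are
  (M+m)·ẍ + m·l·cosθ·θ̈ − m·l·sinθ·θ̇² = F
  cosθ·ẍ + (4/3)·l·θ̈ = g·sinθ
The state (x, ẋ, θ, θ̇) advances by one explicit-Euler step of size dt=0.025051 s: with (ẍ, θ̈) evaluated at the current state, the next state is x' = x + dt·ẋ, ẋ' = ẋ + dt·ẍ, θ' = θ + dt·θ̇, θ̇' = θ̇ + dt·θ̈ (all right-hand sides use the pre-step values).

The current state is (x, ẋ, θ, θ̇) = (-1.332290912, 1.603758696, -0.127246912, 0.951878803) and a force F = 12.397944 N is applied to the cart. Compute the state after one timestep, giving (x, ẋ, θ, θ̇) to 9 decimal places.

(-1.292115153, 1.758135422, -0.103401396, 0.667256638)

sinθ=-0.126903798, cosθ=0.991915030
temp = (F + m·l·θ̇²·sinθ)/(M+m) = (12.397944 + -0.016422732)/2.270370 = 5.453525755
θ̈ = (g·sinθ − cosθ·temp)/(l·(4/3 − m·cos²θ/(M+m))) = -11.361708729
ẍ = temp − m·l·θ̈·cosθ/(M+m) = 6.162497544
Euler: x'=-1.332290912+0.025051·1.603758696=-1.292115153, ẋ'=1.603758696+0.025051·6.162497544=1.758135422
       θ'=-0.127246912+0.025051·0.951878803=-0.103401396, θ̇'=0.951878803+0.025051·-11.361708729=0.667256638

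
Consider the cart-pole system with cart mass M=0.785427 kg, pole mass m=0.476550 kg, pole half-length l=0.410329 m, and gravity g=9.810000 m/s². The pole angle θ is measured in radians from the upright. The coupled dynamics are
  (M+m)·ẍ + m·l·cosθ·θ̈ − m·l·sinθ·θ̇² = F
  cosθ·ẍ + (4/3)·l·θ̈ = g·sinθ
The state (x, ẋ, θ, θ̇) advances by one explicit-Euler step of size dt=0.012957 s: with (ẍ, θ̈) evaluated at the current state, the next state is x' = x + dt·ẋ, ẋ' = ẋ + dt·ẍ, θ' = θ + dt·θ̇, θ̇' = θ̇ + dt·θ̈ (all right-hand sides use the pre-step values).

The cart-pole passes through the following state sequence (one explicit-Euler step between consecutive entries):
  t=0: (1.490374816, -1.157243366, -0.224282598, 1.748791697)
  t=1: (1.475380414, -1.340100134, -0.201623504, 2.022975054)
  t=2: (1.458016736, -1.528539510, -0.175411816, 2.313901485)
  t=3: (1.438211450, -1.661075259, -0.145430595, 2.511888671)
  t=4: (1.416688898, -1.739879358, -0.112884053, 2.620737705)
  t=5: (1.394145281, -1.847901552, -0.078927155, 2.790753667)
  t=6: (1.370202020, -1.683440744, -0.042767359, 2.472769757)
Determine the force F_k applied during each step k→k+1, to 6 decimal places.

F_0 = -13.642517 N
F_1 = -13.891618 N
F_2 = -9.783818 N
F_3 = -5.871140 N
F_4 = -7.820298 N
F_5 = 11.354161 N

step 0→1:
  ẍ = (ẋ'−ẋ)/dt = (-1.340100134−-1.157243366)/0.012957 = -14.112585
  θ̈ = (θ̇'−θ̇)/dt = (2.022975054−1.748791697)/0.012957 = 21.161022
  sinθ=-0.222407, cosθ=0.974954
  F = (M+m)·ẍ + m·l·cosθ·θ̈ − m·l·sinθ·θ̇² = -17.809758 + 4.034237 − -0.133004 = -13.642517
step 1→2:
  ẍ = (ẋ'−ẋ)/dt = (-1.528539510−-1.340100134)/0.012957 = -14.543442
  θ̈ = (θ̇'−θ̇)/dt = (2.313901485−2.022975054)/0.012957 = 22.453225
  sinθ=-0.200260, cosθ=0.979743
  F = (M+m)·ẍ + m·l·cosθ·θ̈ − m·l·sinθ·θ̇² = -18.353489 + 4.301614 − -0.160257 = -13.891618
step 2→3:
  ẍ = (ẋ'−ẋ)/dt = (-1.661075259−-1.528539510)/0.012957 = -10.228892
  θ̈ = (θ̇'−θ̇)/dt = (2.511888671−2.313901485)/0.012957 = 15.280326
  sinθ=-0.174514, cosθ=0.984655
  F = (M+m)·ẍ + m·l·cosθ·θ̈ − m·l·sinθ·θ̇² = -12.908626 + 2.942099 − -0.182709 = -9.783818
step 3→4:
  ẍ = (ẋ'−ẋ)/dt = (-1.739879358−-1.661075259)/0.012957 = -6.081971
  θ̈ = (θ̇'−θ̇)/dt = (2.620737705−2.511888671)/0.012957 = 8.400790
  sinθ=-0.144918, cosθ=0.989444
  F = (M+m)·ẍ + m·l·cosθ·θ̈ − m·l·sinθ·θ̇² = -7.675308 + 1.625369 − -0.178799 = -5.871140
step 4→5:
  ẍ = (ẋ'−ẋ)/dt = (-1.847901552−-1.739879358)/0.012957 = -8.336976
  θ̈ = (θ̇'−θ̇)/dt = (2.790753667−2.620737705)/0.012957 = 13.121553
  sinθ=-0.112644, cosθ=0.993635
  F = (M+m)·ẍ + m·l·cosθ·θ̈ − m·l·sinθ·θ̇² = -10.521072 + 2.549488 − -0.151286 = -7.820298
step 5→6:
  ẍ = (ẋ'−ẋ)/dt = (-1.683440744−-1.847901552)/0.012957 = 12.692815
  θ̈ = (θ̇'−θ̇)/dt = (2.472769757−2.790753667)/0.012957 = -24.541476
  sinθ=-0.078845, cosθ=0.996887
  F = (M+m)·ẍ + m·l·cosθ·θ̈ − m·l·sinθ·θ̇² = 16.018041 + -4.783957 − -0.120077 = 11.354161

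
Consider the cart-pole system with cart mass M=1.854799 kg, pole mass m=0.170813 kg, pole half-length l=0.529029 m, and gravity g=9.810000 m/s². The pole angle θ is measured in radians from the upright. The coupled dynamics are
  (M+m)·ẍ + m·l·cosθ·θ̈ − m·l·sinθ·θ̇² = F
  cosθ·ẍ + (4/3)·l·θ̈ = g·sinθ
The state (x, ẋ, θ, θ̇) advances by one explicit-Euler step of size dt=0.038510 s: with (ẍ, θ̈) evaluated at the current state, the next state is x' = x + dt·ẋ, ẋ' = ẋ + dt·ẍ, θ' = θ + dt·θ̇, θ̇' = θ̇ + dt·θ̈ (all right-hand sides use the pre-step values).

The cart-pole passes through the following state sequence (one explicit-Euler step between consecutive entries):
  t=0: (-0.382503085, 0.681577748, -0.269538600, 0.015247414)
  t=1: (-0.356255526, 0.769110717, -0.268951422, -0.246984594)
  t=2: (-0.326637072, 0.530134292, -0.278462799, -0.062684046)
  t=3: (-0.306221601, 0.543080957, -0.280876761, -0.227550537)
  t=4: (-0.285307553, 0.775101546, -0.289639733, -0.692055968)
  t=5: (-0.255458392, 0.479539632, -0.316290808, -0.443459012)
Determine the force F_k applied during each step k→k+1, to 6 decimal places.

F_0 = 4.011089 N
F_1 = -12.151688 N
F_2 = 0.309125 N
F_3 = 11.158231 N
F_4 = -14.975045 N

step 0→1:
  ẍ = (ẋ'−ẋ)/dt = (0.769110717−0.681577748)/0.038510 = 2.272993
  θ̈ = (θ̇'−θ̇)/dt = (-0.246984594−0.015247414)/0.038510 = -6.809452
  sinθ=-0.266287, cosθ=0.963894
  F = (M+m)·ẍ + m·l·cosθ·θ̈ − m·l·sinθ·θ̇² = 4.604202 + -0.593119 − -0.000006 = 4.011089
step 1→2:
  ẍ = (ẋ'−ẋ)/dt = (0.530134292−0.769110717)/0.038510 = -6.205568
  θ̈ = (θ̇'−θ̇)/dt = (-0.062684046−-0.246984594)/0.038510 = 4.785784
  sinθ=-0.265721, cosθ=0.964050
  F = (M+m)·ẍ + m·l·cosθ·θ̈ − m·l·sinθ·θ̇² = -12.570073 + 0.416920 − -0.001465 = -12.151688
step 2→3:
  ẍ = (ẋ'−ẋ)/dt = (0.543080957−0.530134292)/0.038510 = 0.336190
  θ̈ = (θ̇'−θ̇)/dt = (-0.227550537−-0.062684046)/0.038510 = -4.281135
  sinθ=-0.274878, cosθ=0.961479
  F = (M+m)·ẍ + m·l·cosθ·θ̈ − m·l·sinθ·θ̇² = 0.680990 + -0.371962 − -0.000098 = 0.309125
step 3→4:
  ẍ = (ẋ'−ẋ)/dt = (0.775101546−0.543080957)/0.038510 = 6.024944
  θ̈ = (θ̇'−θ̇)/dt = (-0.692055968−-0.227550537)/0.038510 = -12.061943
  sinθ=-0.277198, cosθ=0.960813
  F = (M+m)·ẍ + m·l·cosθ·θ̈ − m·l·sinθ·θ̇² = 12.204199 + -1.047265 − -0.001297 = 11.158231
step 4→5:
  ẍ = (ẋ'−ẋ)/dt = (0.479539632−0.775101546)/0.038510 = -7.674939
  θ̈ = (θ̇'−θ̇)/dt = (-0.443459012−-0.692055968)/0.038510 = 6.455387
  sinθ=-0.285607, cosθ=0.958347
  F = (M+m)·ẍ + m·l·cosθ·θ̈ − m·l·sinθ·θ̇² = -15.546449 + 0.559043 − -0.012361 = -14.975045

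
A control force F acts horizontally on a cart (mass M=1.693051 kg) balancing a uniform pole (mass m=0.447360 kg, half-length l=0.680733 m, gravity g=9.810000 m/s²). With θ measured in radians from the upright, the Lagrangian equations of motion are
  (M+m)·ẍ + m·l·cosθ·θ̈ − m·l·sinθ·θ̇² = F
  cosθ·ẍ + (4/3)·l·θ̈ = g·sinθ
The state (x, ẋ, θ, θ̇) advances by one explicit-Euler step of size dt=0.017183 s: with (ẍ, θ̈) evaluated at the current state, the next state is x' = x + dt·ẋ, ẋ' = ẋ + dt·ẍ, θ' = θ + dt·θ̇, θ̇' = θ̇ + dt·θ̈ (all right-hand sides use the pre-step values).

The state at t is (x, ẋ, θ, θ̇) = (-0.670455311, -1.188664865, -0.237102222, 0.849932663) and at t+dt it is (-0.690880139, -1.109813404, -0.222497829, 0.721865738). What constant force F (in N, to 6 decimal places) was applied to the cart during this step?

ẍ = (ẋ'−ẋ)/dt = (-1.109813404−-1.188664865)/0.017183 = 4.588923
θ̈ = (θ̇'−θ̇)/dt = (0.721865738−0.849932663)/0.017183 = -7.453118
sinθ=-0.234887, cosθ=0.972023
F = (M+m)·ẍ + m·l·cosθ·θ̈ − m·l·sinθ·θ̇² = 9.822181 + -2.206218 − -0.051673 = 7.667636

F = 7.667636 N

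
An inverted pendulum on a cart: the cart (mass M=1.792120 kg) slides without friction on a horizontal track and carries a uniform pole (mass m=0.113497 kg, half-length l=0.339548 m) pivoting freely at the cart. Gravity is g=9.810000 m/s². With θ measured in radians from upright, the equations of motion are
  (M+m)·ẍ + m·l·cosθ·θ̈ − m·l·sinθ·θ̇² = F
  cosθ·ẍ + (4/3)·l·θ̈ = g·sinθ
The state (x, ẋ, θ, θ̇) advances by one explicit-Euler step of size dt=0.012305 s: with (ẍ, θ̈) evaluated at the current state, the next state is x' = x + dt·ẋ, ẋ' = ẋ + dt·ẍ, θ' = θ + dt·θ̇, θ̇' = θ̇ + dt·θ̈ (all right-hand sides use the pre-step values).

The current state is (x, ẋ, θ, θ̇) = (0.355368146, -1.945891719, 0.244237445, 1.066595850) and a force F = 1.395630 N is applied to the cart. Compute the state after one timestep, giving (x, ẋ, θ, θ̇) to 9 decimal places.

(0.331423948, -1.937733458, 0.257361907, 1.113586309)

sinθ=0.241816471, cosθ=0.970322005
temp = (F + m·l·θ̇²·sinθ)/(M+m) = (1.395630 + 0.010601595)/1.905617 = 0.737940308
θ̈ = (g·sinθ − cosθ·temp)/(l·(4/3 − m·cos²θ/(M+m))) = 3.818810184
ẍ = temp − m·l·θ̈·cosθ/(M+m) = 0.663003723
Euler: x'=0.355368146+0.012305·-1.945891719=0.331423948, ẋ'=-1.945891719+0.012305·0.663003723=-1.937733458
       θ'=0.244237445+0.012305·1.066595850=0.257361907, θ̇'=1.066595850+0.012305·3.818810184=1.113586309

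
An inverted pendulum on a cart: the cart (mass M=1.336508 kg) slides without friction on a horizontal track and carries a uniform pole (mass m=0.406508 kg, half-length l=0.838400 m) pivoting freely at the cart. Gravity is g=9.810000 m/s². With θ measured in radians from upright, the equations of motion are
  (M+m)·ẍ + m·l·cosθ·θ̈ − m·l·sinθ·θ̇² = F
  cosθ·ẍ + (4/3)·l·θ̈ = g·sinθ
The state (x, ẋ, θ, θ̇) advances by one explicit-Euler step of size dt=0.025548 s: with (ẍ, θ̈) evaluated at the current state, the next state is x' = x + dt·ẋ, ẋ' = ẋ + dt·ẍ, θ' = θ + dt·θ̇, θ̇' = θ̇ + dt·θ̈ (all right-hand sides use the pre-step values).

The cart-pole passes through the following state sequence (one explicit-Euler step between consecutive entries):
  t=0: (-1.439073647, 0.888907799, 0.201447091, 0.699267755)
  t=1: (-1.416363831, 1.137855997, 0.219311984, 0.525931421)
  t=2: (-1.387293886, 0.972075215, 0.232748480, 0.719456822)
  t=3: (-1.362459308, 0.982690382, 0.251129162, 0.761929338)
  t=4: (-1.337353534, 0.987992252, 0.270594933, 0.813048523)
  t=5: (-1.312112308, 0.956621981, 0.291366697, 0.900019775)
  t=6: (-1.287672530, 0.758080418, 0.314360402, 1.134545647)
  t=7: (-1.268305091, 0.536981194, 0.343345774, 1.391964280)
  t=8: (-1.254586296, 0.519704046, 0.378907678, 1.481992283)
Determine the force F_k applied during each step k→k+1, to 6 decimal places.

F_0 = 14.685595 N
F_1 = -8.811091 N
F_2 = 1.234847 N
F_3 = 0.973105 N
F_4 = -1.082465 N
F_5 = -10.628067 N
F_6 = -11.954437 N
F_7 = -0.270140 N

step 0→1:
  ẍ = (ẋ'−ẋ)/dt = (1.137855997−0.888907799)/0.025548 = 9.744332
  θ̈ = (θ̇'−θ̇)/dt = (0.525931421−0.699267755)/0.025548 = -6.784732
  sinθ=0.200087, cosθ=0.979778
  F = (M+m)·ẍ + m·l·cosθ·θ̈ − m·l·sinθ·θ̇² = 16.984527 + -2.265587 − 0.033345 = 14.685595
step 1→2:
  ẍ = (ẋ'−ẋ)/dt = (0.972075215−1.137855997)/0.025548 = -6.488993
  θ̈ = (θ̇'−θ̇)/dt = (0.719456822−0.525931421)/0.025548 = 7.574973
  sinθ=0.217558, cosθ=0.976047
  F = (M+m)·ẍ + m·l·cosθ·θ̈ − m·l·sinθ·θ̇² = -11.310418 + 2.519836 − 0.020509 = -8.811091
step 2→3:
  ẍ = (ẋ'−ẋ)/dt = (0.982690382−0.972075215)/0.025548 = 0.415499
  θ̈ = (θ̇'−θ̇)/dt = (0.761929338−0.719456822)/0.025548 = 1.662460
  sinθ=0.230653, cosθ=0.973036
  F = (M+m)·ẍ + m·l·cosθ·θ̈ − m·l·sinθ·θ̇² = 0.724221 + 0.551316 − 0.040690 = 1.234847
step 3→4:
  ẍ = (ẋ'−ẋ)/dt = (0.987992252−0.982690382)/0.025548 = 0.207526
  θ̈ = (θ̇'−θ̇)/dt = (0.813048523−0.761929338)/0.025548 = 2.000907
  sinθ=0.248498, cosθ=0.968632
  F = (M+m)·ẍ + m·l·cosθ·θ̈ − m·l·sinθ·θ̇² = 0.361721 + 0.660551 − 0.049167 = 0.973105
step 4→5:
  ẍ = (ẋ'−ẋ)/dt = (0.956621981−0.987992252)/0.025548 = -1.227895
  θ̈ = (θ̇'−θ̇)/dt = (0.900019775−0.813048523)/0.025548 = 3.404229
  sinθ=0.267305, cosθ=0.963612
  F = (M+m)·ẍ + m·l·cosθ·θ̈ − m·l·sinθ·θ̇² = -2.140241 + 1.117999 − 0.060223 = -1.082465
step 5→6:
  ẍ = (ẋ'−ẋ)/dt = (0.758080418−0.956621981)/0.025548 = -7.771315
  θ̈ = (θ̇'−θ̇)/dt = (1.134545647−0.900019775)/0.025548 = 9.179813
  sinθ=0.287262, cosθ=0.957852
  F = (M+m)·ẍ + m·l·cosθ·θ̈ − m·l·sinθ·θ̇² = -13.545527 + 2.996765 − 0.079305 = -10.628067
step 6→7:
  ẍ = (ẋ'−ẋ)/dt = (0.536981194−0.758080418)/0.025548 = -8.654267
  θ̈ = (θ̇'−θ̇)/dt = (1.391964280−1.134545647)/0.025548 = 10.075882
  sinθ=0.309208, cosθ=0.950994
  F = (M+m)·ẍ + m·l·cosθ·θ̈ − m·l·sinθ·θ̇² = -15.084527 + 3.265738 − 0.135649 = -11.954437
step 7→8:
  ẍ = (ẋ'−ẋ)/dt = (0.519704046−0.536981194)/0.025548 = -0.676262
  θ̈ = (θ̇'−θ̇)/dt = (1.481992283−1.391964280)/0.025548 = 3.523877
  sinθ=0.336639, cosθ=0.941634
  F = (M+m)·ẍ + m·l·cosθ·θ̈ − m·l·sinθ·θ̇² = -1.178736 + 1.130897 − 0.222301 = -0.270140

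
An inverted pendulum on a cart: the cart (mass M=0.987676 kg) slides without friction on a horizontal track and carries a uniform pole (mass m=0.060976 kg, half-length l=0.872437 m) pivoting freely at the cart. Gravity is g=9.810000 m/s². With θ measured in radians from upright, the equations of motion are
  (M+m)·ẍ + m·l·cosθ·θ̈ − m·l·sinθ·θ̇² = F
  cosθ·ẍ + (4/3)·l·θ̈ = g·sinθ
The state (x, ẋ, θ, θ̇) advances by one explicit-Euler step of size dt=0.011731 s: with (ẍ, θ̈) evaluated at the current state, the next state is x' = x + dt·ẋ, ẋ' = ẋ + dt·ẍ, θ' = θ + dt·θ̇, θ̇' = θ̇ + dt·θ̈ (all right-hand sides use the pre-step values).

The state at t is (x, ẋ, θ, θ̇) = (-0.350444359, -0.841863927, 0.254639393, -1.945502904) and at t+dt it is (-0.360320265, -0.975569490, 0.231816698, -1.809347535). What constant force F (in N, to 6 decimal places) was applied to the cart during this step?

F = -11.405337 N

ẍ = (ẋ'−ẋ)/dt = (-0.975569490−-0.841863927)/0.011731 = -11.397627
θ̈ = (θ̇'−θ̇)/dt = (-1.809347535−-1.945502904)/0.011731 = 11.606459
sinθ=0.251896, cosθ=0.967754
F = (M+m)·ẍ + m·l·cosθ·θ̈ − m·l·sinθ·θ̇² = -11.952144 + 0.597527 − 0.050720 = -11.405337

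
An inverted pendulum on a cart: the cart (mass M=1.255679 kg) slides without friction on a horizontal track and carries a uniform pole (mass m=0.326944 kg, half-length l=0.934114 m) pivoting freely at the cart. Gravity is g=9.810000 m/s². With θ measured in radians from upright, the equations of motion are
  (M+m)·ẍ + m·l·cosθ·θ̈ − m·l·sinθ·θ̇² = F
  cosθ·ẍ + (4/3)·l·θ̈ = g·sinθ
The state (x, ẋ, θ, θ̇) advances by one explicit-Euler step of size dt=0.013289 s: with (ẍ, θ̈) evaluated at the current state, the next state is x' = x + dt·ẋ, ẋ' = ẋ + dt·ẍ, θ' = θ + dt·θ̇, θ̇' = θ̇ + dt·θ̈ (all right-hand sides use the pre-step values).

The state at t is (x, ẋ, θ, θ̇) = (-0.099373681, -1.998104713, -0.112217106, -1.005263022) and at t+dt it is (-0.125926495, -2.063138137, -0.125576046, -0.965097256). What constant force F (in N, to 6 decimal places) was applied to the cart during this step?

F = -6.793177 N

ẍ = (ẋ'−ẋ)/dt = (-2.063138137−-1.998104713)/0.013289 = -4.893779
θ̈ = (θ̇'−θ̇)/dt = (-0.965097256−-1.005263022)/0.013289 = 3.022482
sinθ=-0.111982, cosθ=0.993710
F = (M+m)·ẍ + m·l·cosθ·θ̈ − m·l·sinθ·θ̇² = -7.745007 + 0.917269 − -0.034560 = -6.793177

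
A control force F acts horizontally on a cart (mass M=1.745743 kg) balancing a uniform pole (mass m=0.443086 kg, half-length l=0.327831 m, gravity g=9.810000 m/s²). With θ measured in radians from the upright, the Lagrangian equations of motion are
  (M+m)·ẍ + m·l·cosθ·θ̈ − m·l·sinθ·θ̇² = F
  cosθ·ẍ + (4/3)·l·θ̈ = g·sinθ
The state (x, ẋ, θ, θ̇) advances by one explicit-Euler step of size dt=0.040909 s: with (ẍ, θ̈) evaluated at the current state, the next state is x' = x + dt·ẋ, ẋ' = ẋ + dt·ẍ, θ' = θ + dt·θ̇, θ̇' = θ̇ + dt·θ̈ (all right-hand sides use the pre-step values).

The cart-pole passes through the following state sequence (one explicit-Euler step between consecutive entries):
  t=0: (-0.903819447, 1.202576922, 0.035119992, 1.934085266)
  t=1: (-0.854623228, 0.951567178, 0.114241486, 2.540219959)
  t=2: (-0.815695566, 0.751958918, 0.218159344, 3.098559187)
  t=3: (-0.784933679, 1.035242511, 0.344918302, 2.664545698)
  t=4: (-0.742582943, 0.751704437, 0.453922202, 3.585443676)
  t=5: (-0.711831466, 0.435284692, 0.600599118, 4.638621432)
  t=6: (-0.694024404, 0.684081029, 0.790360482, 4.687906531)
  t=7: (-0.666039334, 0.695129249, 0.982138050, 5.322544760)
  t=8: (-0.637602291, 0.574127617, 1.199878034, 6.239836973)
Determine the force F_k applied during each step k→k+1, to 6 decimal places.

F_0 = -11.298411 N
F_1 = -8.817256 N
F_2 = 13.350654 N
F_3 = -12.442072 N
F_4 = -14.387929 N
F_5 = 11.689858 N
F_6 = -0.091803 N
F_7 = -8.088142 N

step 0→1:
  ẍ = (ẋ'−ẋ)/dt = (0.951567178−1.202576922)/0.040909 = -6.135807
  θ̈ = (θ̇'−θ̇)/dt = (2.540219959−1.934085266)/0.040909 = 14.816659
  sinθ=0.035113, cosθ=0.999383
  F = (M+m)·ẍ + m·l·cosθ·θ̈ − m·l·sinθ·θ̇² = -13.430233 + 2.150901 − 0.019079 = -11.298411
step 1→2:
  ẍ = (ẋ'−ẋ)/dt = (0.751958918−0.951567178)/0.040909 = -4.879324
  θ̈ = (θ̇'−θ̇)/dt = (3.098559187−2.540219959)/0.040909 = 13.648323
  sinθ=0.113993, cosθ=0.993482
  F = (M+m)·ẍ + m·l·cosθ·θ̈ − m·l·sinθ·θ̇² = -10.680006 + 1.969596 − 0.106846 = -8.817256
step 2→3:
  ẍ = (ẋ'−ẋ)/dt = (1.035242511−0.751958918)/0.040909 = 6.924725
  θ̈ = (θ̇'−θ̇)/dt = (2.664545698−3.098559187)/0.040909 = -10.609242
  sinθ=0.216433, cosθ=0.976297
  F = (M+m)·ẍ + m·l·cosθ·θ̈ − m·l·sinθ·θ̇² = 15.157040 + -1.504543 − 0.301843 = 13.350654
step 3→4:
  ẍ = (ẋ'−ẋ)/dt = (0.751704437−1.035242511)/0.040909 = -6.930946
  θ̈ = (θ̇'−θ̇)/dt = (3.585443676−2.664545698)/0.040909 = 22.510889
  sinθ=0.338120, cosθ=0.941103
  F = (M+m)·ẍ + m·l·cosθ·θ̈ − m·l·sinθ·θ̇² = -15.170656 + 3.077286 − 0.348702 = -12.442072
step 4→5:
  ẍ = (ẋ'−ẋ)/dt = (0.435284692−0.751704437)/0.040909 = -7.734722
  θ̈ = (θ̇'−θ̇)/dt = (4.638621432−3.585443676)/0.040909 = 25.744402
  sinθ=0.438494, cosθ=0.898734
  F = (M+m)·ẍ + m·l·cosθ·θ̈ − m·l·sinθ·θ̇² = -16.929984 + 3.360873 − 0.818818 = -14.387929
step 5→6:
  ẍ = (ẋ'−ẋ)/dt = (0.684081029−0.435284692)/0.040909 = 6.081702
  θ̈ = (θ̇'−θ̇)/dt = (4.687906531−4.638621432)/0.040909 = 1.204750
  sinθ=0.565137, cosθ=0.824997
  F = (M+m)·ẍ + m·l·cosθ·θ̈ − m·l·sinθ·θ̇² = 13.311805 + 0.144373 − 1.766321 = 11.689858
step 6→7:
  ẍ = (ẋ'−ẋ)/dt = (0.695129249−0.684081029)/0.040909 = 0.270068
  θ̈ = (θ̇'−θ̇)/dt = (5.322544760−4.687906531)/0.040909 = 15.513413
  sinθ=0.710607, cosθ=0.703589
  F = (M+m)·ẍ + m·l·cosθ·θ̈ − m·l·sinθ·θ̇² = 0.591133 + 1.585494 − 2.268430 = -0.091803
step 7→8:
  ẍ = (ẋ'−ẋ)/dt = (0.574127617−0.695129249)/0.040909 = -2.957824
  θ̈ = (θ̇'−θ̇)/dt = (6.239836973−5.322544760)/0.040909 = 22.422748
  sinθ=0.831686, cosθ=0.555246
  F = (M+m)·ẍ + m·l·cosθ·θ̈ − m·l·sinθ·θ̇² = -6.474171 + 1.808473 − 3.422444 = -8.088142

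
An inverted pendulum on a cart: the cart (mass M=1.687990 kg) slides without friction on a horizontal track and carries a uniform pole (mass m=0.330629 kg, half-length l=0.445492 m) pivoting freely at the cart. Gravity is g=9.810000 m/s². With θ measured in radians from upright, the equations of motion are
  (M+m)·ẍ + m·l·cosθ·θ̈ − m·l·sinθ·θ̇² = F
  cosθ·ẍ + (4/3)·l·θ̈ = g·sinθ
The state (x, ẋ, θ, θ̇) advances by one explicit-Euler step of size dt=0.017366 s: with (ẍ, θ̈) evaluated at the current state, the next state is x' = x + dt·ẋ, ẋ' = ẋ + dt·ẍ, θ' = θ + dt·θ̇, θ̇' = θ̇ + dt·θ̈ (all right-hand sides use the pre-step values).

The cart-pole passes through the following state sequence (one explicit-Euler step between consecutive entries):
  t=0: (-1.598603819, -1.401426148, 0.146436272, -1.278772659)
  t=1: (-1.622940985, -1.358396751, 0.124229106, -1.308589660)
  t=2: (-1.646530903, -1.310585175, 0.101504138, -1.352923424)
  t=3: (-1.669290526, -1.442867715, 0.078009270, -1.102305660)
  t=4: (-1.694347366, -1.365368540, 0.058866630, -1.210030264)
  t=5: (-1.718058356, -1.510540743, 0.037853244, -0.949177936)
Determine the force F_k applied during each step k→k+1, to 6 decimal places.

F_0 = 4.716389 N
F_1 = 5.153225 N
F_2 = -13.289090 N
F_3 = 8.083630 N
F_4 = -14.678835 N

step 0→1:
  ẍ = (ẋ'−ẋ)/dt = (-1.358396751−-1.401426148)/0.017366 = 2.477795
  θ̈ = (θ̇'−θ̇)/dt = (-1.308589660−-1.278772659)/0.017366 = -1.716976
  sinθ=0.145913, cosθ=0.989297
  F = (M+m)·ẍ + m·l·cosθ·θ̈ − m·l·sinθ·θ̇² = 5.001725 + -0.250191 − 0.035145 = 4.716389
step 1→2:
  ẍ = (ẋ'−ẋ)/dt = (-1.310585175−-1.358396751)/0.017366 = 2.753172
  θ̈ = (θ̇'−θ̇)/dt = (-1.352923424−-1.308589660)/0.017366 = -2.552906
  sinθ=0.123910, cosθ=0.992293
  F = (M+m)·ẍ + m·l·cosθ·θ̈ − m·l·sinθ·θ̇² = 5.557604 + -0.373126 − 0.031253 = 5.153225
step 2→3:
  ẍ = (ẋ'−ẋ)/dt = (-1.442867715−-1.310585175)/0.017366 = -7.617329
  θ̈ = (θ̇'−θ̇)/dt = (-1.102305660−-1.352923424)/0.017366 = 14.431519
  sinθ=0.101330, cosθ=0.994853
  F = (M+m)·ẍ + m·l·cosθ·θ̈ − m·l·sinθ·θ̇² = -15.376486 + 2.114715 − 0.027319 = -13.289090
step 3→4:
  ẍ = (ẋ'−ẋ)/dt = (-1.365368540−-1.442867715)/0.017366 = 4.462696
  θ̈ = (θ̇'−θ̇)/dt = (-1.210030264−-1.102305660)/0.017366 = -6.203190
  sinθ=0.077930, cosθ=0.996959
  F = (M+m)·ẍ + m·l·cosθ·θ̈ − m·l·sinθ·θ̇² = 9.008483 + -0.910905 − 0.013947 = 8.083630
step 4→5:
  ẍ = (ẋ'−ẋ)/dt = (-1.510540743−-1.365368540)/0.017366 = -8.359565
  θ̈ = (θ̇'−θ̇)/dt = (-0.949177936−-1.210030264)/0.017366 = 15.020864
  sinθ=0.058833, cosθ=0.998268
  F = (M+m)·ẍ + m·l·cosθ·θ̈ − m·l·sinθ·θ̇² = -16.874777 + 2.208629 − 0.012688 = -14.678835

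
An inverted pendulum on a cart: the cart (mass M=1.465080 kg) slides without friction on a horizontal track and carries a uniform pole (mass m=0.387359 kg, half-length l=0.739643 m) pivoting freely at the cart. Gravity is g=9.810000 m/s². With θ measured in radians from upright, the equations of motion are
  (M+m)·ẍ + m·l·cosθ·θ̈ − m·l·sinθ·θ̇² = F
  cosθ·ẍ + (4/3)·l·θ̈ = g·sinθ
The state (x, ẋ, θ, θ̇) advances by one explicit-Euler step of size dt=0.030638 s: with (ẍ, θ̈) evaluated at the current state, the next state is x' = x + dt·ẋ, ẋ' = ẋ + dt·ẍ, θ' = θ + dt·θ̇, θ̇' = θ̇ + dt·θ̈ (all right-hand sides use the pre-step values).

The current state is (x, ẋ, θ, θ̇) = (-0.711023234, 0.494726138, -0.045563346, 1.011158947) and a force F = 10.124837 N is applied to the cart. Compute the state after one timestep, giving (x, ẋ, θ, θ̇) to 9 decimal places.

(-0.695865815, 0.695535391, -0.014583458, 0.793867727)

sinθ=-0.045547583, cosθ=0.998962170
temp = (F + m·l·θ̇²·sinθ)/(M+m) = (10.124837 + -0.013342585)/1.852439 = 5.458476319
θ̈ = (g·sinθ − cosθ·temp)/(l·(4/3 − m·cos²θ/(M+m))) = -7.092212936
ẍ = temp − m·l·θ̈·cosθ/(M+m) = 6.554254618
Euler: x'=-0.711023234+0.030638·0.494726138=-0.695865815, ẋ'=0.494726138+0.030638·6.554254618=0.695535391
       θ'=-0.045563346+0.030638·1.011158947=-0.014583458, θ̇'=1.011158947+0.030638·-7.092212936=0.793867727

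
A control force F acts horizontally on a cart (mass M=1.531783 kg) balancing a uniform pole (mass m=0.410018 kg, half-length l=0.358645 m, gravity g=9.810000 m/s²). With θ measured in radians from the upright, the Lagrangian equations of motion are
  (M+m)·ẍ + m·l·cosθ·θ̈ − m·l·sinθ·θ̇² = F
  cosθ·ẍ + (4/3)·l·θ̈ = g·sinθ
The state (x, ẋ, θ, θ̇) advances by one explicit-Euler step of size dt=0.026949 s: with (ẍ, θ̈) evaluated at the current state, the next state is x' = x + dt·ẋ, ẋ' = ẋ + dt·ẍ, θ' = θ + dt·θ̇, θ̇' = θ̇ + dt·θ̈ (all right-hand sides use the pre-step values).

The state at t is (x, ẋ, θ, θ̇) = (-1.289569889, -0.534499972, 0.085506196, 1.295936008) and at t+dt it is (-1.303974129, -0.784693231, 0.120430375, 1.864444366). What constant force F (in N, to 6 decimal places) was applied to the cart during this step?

F = -14.957871 N

ẍ = (ẋ'−ẋ)/dt = (-0.784693231−-0.534499972)/0.026949 = -9.283953
θ̈ = (θ̇'−θ̇)/dt = (1.864444366−1.295936008)/0.026949 = 21.095713
sinθ=0.085402, cosθ=0.996347
F = (M+m)·ẍ + m·l·cosθ·θ̈ − m·l·sinθ·θ̇² = -18.027590 + 3.090810 − 0.021091 = -14.957871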